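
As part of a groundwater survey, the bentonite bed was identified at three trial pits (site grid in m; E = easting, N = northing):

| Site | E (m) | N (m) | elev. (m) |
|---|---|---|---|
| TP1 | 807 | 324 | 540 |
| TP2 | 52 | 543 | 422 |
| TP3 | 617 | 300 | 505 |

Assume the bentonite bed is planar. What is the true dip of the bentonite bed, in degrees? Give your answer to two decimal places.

Let the plane be z = a·E + b·N + c.
TP2−TP1: −755a + 219b = −118;  TP3−TP1: −190a − 24b = −35.
Solving gives a = 0.17574, b = 0.06705.
Gradient magnitude |∇z| = √(a² + b²) = √(0.03088 + 0.00450) = 0.18810.
True dip = arctan(0.18810) = 10.65°, dipping toward WSW (azimuth ≈ 249°).

10.65°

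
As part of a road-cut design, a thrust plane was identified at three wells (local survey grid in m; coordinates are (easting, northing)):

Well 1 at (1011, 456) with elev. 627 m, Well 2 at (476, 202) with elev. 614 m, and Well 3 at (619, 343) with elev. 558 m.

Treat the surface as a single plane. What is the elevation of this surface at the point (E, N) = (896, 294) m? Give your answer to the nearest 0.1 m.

711.6 m

Two edge vectors: Well 1→Well 2 = (-535, -254, -13), Well 1→Well 3 = (-392, -113, -69).
Normal n = (Well 1→Well 2) × (Well 1→Well 3) = (16057, -31819, -39113).
So ∂z/∂E = −n_x/n_z = 0.410528 and ∂z/∂N = −n_y/n_z = −0.813515.
Intercept c from Well 1: 627 − 415.04 + 370.96 = 582.92.
At (896, 294): z = 367.8 − 239.2 + 582.92 = 711.6 m.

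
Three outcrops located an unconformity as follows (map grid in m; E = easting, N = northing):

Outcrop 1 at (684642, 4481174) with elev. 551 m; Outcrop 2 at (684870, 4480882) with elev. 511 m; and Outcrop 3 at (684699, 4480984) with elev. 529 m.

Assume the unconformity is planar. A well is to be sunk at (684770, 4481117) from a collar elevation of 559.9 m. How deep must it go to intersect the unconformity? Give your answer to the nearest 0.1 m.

Let the plane be z = a·E + b·N + c.
Outcrop 2−Outcrop 1: 228a − 292b = −40;  Outcrop 3−Outcrop 1: 57a − 190b = −22.
Solving gives a = −0.044084570, b = 0.102564103.
Then c = 551 − a·684642 − b·4481174 = −428874.44.
At (684770, 4481117): z_contact = −30187.79 + 459601.74 − 428874.44 = 539.51 m.
Depth below ground = 559.9 − 539.51 = 20.4 m.

20.4 m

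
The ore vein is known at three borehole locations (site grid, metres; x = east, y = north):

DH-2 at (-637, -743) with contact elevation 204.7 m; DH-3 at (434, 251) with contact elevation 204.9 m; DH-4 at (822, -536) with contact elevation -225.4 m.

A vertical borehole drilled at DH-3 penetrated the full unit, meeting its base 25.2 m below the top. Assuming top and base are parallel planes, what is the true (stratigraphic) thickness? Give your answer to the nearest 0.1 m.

Two edge vectors: DH-2→DH-3 = (1071, 994, 0.2), DH-2→DH-4 = (1459, 207, -430.1).
Normal n = (DH-2→DH-3) × (DH-2→DH-4) = (-427560.8, 460928.9, -1228549).
So ∂z/∂x = −n_x/n_z = −0.34802 and ∂z/∂y = −n_y/n_z = 0.37518.
|∇z| = √(a²+b²) = 0.51174, so dip δ = arctan(0.51174) = 27.10°.
True thickness = vertical thickness × cos δ = 25.2 × cos 27.10° = 22.4 m.

22.4 m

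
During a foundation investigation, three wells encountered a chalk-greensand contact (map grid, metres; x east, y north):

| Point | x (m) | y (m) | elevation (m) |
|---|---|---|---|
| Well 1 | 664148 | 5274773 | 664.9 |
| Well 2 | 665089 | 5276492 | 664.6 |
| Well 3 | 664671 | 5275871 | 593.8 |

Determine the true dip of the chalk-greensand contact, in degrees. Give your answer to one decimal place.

Two edge vectors: Well 1→Well 2 = (941, 1719, -0.3), Well 1→Well 3 = (523, 1098, -71.1).
Normal n = (Well 1→Well 2) × (Well 1→Well 3) = (-121891.5, 66748.2, 134181).
So ∂z/∂x = −n_x/n_z = 0.90841 and ∂z/∂y = −n_y/n_z = −0.49745.
Gradient magnitude |∇z| = √(a² + b²) = √(0.82521 + 0.24746) = 1.03570.
True dip = arctan(1.03570) = 46.0°, dipping toward WNW (azimuth ≈ 299°).

46.0°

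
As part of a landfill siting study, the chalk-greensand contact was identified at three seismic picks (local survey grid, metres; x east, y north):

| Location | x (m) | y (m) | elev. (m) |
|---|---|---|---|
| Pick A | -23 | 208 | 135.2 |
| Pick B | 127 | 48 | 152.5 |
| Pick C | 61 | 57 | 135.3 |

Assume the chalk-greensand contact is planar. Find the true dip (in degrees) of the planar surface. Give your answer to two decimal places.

17.86°

Let the plane be z = a·x + b·y + c.
Pick B−Pick A: 150a − 160b = 17.3;  Pick C−Pick A: 84a − 151b = 0.1.
Solving gives a = 0.28190, b = 0.15616.
Gradient magnitude |∇z| = √(a² + b²) = √(0.07947 + 0.02438) = 0.32226.
True dip = arctan(0.32226) = 17.86°, dipping toward WSW (azimuth ≈ 241°).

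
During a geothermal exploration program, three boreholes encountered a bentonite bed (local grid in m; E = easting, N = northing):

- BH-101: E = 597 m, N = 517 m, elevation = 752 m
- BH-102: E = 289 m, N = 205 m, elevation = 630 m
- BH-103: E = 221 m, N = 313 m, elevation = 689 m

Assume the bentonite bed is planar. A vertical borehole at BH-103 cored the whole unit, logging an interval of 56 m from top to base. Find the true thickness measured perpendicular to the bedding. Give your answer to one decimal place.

50.2 m

Let the plane be z = a·E + b·N + c.
BH-102−BH-101: −308a − 312b = −122;  BH-103−BH-101: −376a − 204b = −63.
Solving gives a = −0.09604, b = 0.48583.
|∇z| = √(a²+b²) = 0.49523, so dip δ = arctan(0.49523) = 26.35°.
True thickness = vertical thickness × cos δ = 56 × cos 26.35° = 50.2 m.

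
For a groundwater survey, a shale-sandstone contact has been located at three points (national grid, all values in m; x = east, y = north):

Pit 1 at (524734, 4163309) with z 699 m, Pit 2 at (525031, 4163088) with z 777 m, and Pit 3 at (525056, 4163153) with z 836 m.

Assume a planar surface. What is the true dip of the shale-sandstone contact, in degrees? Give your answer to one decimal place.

Two edge vectors: Pit 1→Pit 2 = (297, -221, 78), Pit 1→Pit 3 = (322, -156, 137).
Normal n = (Pit 1→Pit 2) × (Pit 1→Pit 3) = (-18109, -15573, 24830).
So ∂z/∂x = −n_x/n_z = 0.72932 and ∂z/∂y = −n_y/n_z = 0.62718.
Gradient magnitude |∇z| = √(a² + b²) = √(0.53191 + 0.39336) = 0.96191.
True dip = arctan(0.96191) = 43.9°, dipping toward SW (azimuth ≈ 229°).

43.9°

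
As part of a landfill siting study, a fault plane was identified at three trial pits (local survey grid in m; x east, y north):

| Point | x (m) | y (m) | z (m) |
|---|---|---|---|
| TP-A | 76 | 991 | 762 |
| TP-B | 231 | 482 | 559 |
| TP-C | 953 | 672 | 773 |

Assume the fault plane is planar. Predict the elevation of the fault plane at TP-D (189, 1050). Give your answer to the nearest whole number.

Two edge vectors: TP-A→TP-B = (155, -509, -203), TP-A→TP-C = (877, -319, 11).
Normal n = (TP-A→TP-B) × (TP-A→TP-C) = (-70356, -179736, 396948).
So ∂z/∂x = −n_x/n_z = 0.17724 and ∂z/∂y = −n_y/n_z = 0.45279.
Intercept c from TP-A: 762 − 13.47 − 448.72 = 299.81.
At (189, 1050): z = 33.5 + 475.4 + 299.81 = 808.7 m.

809 m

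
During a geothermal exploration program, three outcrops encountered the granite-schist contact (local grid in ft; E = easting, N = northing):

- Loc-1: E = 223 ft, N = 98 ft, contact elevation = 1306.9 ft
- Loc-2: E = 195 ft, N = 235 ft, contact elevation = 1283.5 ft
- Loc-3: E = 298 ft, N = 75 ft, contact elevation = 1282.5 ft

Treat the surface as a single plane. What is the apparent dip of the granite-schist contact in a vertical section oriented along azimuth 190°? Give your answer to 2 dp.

Two edge vectors: Loc-1→Loc-2 = (-28, 137, -23.4), Loc-1→Loc-3 = (75, -23, -24.4).
Normal n = (Loc-1→Loc-2) × (Loc-1→Loc-3) = (-3881, -2438.2, -9631).
So ∂z/∂E = −n_x/n_z = −0.40297 and ∂z/∂N = −n_y/n_z = −0.25316.
Unit vector along 190° is (sin 190°, cos 190°) = (-0.1736, -0.9848).
Slope in that direction = a·(-0.1736) + b·(-0.9848) = 0.31929.
Apparent dip = arctan|0.31929| = 17.71° (true dip is 25.4°, so apparent ≤ true as expected).

17.71°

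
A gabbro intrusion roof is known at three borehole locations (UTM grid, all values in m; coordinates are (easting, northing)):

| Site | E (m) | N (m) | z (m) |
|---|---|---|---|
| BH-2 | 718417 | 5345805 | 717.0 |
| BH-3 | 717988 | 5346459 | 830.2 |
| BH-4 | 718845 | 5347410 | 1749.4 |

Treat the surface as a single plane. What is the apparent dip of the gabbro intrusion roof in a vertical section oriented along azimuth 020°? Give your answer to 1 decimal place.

33.1°

Two edge vectors: BH-2→BH-3 = (-429, 654, 113.2), BH-2→BH-4 = (428, 1605, 1032.4).
Normal n = (BH-2→BH-3) × (BH-2→BH-4) = (493503.6, 491349.2, -968457).
So ∂z/∂E = −n_x/n_z = 0.50958 and ∂z/∂N = −n_y/n_z = 0.50735.
Unit vector along 020° is (sin 20°, cos 20°) = (0.3420, 0.9397).
Slope in that direction = a·(0.3420) + b·(0.9397) = 0.65104.
Apparent dip = arctan|0.65104| = 33.1° (true dip is 35.7°, so apparent ≤ true as expected).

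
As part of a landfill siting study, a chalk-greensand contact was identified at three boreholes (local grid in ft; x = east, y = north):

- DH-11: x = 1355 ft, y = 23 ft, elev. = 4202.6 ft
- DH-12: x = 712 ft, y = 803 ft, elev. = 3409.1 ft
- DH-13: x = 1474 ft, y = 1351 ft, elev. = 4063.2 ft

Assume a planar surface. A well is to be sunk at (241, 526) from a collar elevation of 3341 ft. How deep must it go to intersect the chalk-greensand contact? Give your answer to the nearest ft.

Two edge vectors: DH-11→DH-12 = (-643, 780, -793.5), DH-11→DH-13 = (119, 1328, -139.4).
Normal n = (DH-11→DH-12) × (DH-11→DH-13) = (945036, -184060.7, -946724).
So ∂z/∂x = −n_x/n_z = 0.99822 and ∂z/∂y = −n_y/n_z = −0.19442.
Intercept c from DH-11: 4202.6 − 1352.58 + 4.47 = 2854.49.
At (241, 526): z_contact = 240.6 − 102.3 + 2854.49 = 2992.8 ft.
Depth below ground = 3341 − 2992.8 = 348 ft.

348 ft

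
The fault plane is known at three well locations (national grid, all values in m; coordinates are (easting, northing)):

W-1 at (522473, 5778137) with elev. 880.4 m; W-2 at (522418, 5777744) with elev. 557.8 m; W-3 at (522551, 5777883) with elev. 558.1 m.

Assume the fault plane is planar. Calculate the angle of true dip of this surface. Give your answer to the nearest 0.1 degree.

54.2°

Let the plane be z = a·E + b·N + c.
W-2−W-1: −55a − 393b = −322.6;  W-3−W-1: 78a − 254b = −322.3.
Solving gives a = −1.00223, b = 0.96113.
Gradient magnitude |∇z| = √(a² + b²) = √(1.00446 + 0.92376) = 1.38861.
True dip = arctan(1.38861) = 54.2°, dipping toward SE (azimuth ≈ 134°).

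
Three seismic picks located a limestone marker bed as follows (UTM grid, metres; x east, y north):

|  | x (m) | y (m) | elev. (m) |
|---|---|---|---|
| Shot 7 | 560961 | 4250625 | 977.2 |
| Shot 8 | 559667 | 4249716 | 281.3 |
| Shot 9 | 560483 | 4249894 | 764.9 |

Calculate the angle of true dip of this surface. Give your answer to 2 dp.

Two edge vectors: Shot 7→Shot 8 = (-1294, -909, -695.9), Shot 7→Shot 9 = (-478, -731, -212.3).
Normal n = (Shot 7→Shot 8) × (Shot 7→Shot 9) = (-315722.2, 57924, 511412).
So ∂z/∂x = −n_x/n_z = 0.61735 and ∂z/∂y = −n_y/n_z = −0.11326.
Gradient magnitude |∇z| = √(a² + b²) = √(0.38113 + 0.01283) = 0.62766.
True dip = arctan(0.62766) = 32.11°, dipping toward W (azimuth ≈ 280°).

32.11°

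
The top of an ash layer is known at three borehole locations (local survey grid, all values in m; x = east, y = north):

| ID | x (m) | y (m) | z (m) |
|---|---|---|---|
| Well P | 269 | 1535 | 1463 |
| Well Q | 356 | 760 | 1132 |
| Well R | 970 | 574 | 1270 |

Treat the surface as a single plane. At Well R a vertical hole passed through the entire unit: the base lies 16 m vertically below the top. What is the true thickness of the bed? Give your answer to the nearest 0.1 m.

13.8 m

Let the plane be z = a·x + b·y + c.
Well Q−Well P: 87a − 775b = −331;  Well R−Well P: 701a − 961b = −193.
Solving gives a = 0.36660, b = 0.46825.
|∇z| = √(a²+b²) = 0.59469, so dip δ = arctan(0.59469) = 30.74°.
True thickness = vertical thickness × cos δ = 16 × cos 30.74° = 13.8 m.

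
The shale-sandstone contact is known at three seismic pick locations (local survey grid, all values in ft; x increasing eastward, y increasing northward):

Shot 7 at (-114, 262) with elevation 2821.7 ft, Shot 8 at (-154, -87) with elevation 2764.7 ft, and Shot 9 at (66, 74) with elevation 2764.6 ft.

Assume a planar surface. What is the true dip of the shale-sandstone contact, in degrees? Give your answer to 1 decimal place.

Let the plane be z = a·x + b·y + c.
Shot 8−Shot 7: −40a − 349b = −57;  Shot 9−Shot 7: 180a − 188b = −57.1.
Solving gives a = −0.13096, b = 0.17833.
Gradient magnitude |∇z| = √(a² + b²) = √(0.01715 + 0.03180) = 0.22126.
True dip = arctan(0.22126) = 12.5°, dipping toward SE (azimuth ≈ 144°).

12.5°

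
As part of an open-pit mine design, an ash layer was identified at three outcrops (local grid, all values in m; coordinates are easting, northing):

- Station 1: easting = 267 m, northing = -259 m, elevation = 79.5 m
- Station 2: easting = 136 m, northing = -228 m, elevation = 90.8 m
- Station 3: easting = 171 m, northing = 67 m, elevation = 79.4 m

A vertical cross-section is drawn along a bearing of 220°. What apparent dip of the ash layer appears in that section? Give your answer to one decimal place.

4.6°

Let the plane be z = a·easting + b·northing + c.
Station 2−Station 1: −131a + 31b = 11.3;  Station 3−Station 1: −96a + 326b = −0.1.
Solving gives a = −0.09280, b = −0.02763.
Unit vector along 220° is (sin 220°, cos 220°) = (-0.6428, -0.7660).
Slope in that direction = a·(-0.6428) + b·(-0.7660) = 0.08082.
Apparent dip = arctan|0.08082| = 4.6° (true dip is 5.5°, so apparent ≤ true as expected).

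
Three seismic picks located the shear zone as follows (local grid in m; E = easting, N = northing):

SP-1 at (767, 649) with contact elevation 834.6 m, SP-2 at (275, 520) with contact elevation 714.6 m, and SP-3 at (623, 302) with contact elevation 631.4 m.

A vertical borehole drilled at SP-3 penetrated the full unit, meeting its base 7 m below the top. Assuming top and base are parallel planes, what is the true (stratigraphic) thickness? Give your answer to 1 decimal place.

6.1 m

Let the plane be z = a·E + b·N + c.
SP-2−SP-1: −492a − 129b = −120;  SP-3−SP-1: −144a − 347b = −203.2.
Solving gives a = 0.10140, b = 0.54351.
|∇z| = √(a²+b²) = 0.55289, so dip δ = arctan(0.55289) = 28.94°.
True thickness = vertical thickness × cos δ = 7 × cos 28.94° = 6.1 m.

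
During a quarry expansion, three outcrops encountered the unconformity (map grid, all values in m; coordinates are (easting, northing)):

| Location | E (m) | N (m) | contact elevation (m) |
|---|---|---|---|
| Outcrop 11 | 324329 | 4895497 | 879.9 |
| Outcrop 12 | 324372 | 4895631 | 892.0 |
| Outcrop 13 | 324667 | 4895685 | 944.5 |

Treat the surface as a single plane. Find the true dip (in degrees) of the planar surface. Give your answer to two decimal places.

9.93°

Let the plane be z = a·E + b·N + c.
Outcrop 12−Outcrop 11: 43a + 134b = 12.1;  Outcrop 13−Outcrop 11: 338a + 188b = 64.6.
Solving gives a = 0.17151, b = 0.03526.
Gradient magnitude |∇z| = √(a² + b²) = √(0.02942 + 0.00124) = 0.17510.
True dip = arctan(0.17510) = 9.93°, dipping toward WSW (azimuth ≈ 258°).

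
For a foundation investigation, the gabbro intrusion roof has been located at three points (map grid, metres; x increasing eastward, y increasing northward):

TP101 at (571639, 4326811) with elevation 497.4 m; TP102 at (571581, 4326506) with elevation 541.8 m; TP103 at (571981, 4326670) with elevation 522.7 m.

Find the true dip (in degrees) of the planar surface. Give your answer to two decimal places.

8.45°

Two edge vectors: TP101→TP102 = (-58, -305, 44.4), TP101→TP103 = (342, -141, 25.3).
Normal n = (TP101→TP102) × (TP101→TP103) = (-1456.1, 16652.2, 112488).
So ∂z/∂x = −n_x/n_z = 0.01294 and ∂z/∂y = −n_y/n_z = −0.14804.
Gradient magnitude |∇z| = √(a² + b²) = √(0.00017 + 0.02191) = 0.14860.
True dip = arctan(0.14860) = 8.45°, dipping toward N (azimuth ≈ 355°).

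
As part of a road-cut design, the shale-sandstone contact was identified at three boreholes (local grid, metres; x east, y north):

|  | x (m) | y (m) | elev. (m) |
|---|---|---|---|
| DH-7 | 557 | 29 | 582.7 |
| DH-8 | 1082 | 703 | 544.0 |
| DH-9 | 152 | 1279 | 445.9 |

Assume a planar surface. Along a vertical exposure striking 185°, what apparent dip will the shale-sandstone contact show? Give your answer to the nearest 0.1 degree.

Let the plane be z = a·x + b·y + c.
DH-8−DH-7: 525a + 674b = −38.7;  DH-9−DH-7: −405a + 1250b = −136.8.
Solving gives a = 0.04717, b = −0.09416.
Unit vector along 185° is (sin 185°, cos 185°) = (-0.0872, -0.9962).
Slope in that direction = a·(-0.0872) + b·(-0.9962) = 0.08969.
Apparent dip = arctan|0.08969| = 5.1° (true dip is 6.0°, so apparent ≤ true as expected).

5.1°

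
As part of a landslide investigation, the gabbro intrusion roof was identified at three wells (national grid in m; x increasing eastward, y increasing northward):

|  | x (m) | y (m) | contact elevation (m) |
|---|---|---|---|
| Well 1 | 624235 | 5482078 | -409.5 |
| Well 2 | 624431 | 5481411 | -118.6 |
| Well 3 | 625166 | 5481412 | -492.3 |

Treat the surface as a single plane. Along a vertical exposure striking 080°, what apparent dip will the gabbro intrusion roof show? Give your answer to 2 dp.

31.03°

Let the plane be z = a·x + b·y + c.
Well 2−Well 1: 196a − 667b = 290.9;  Well 3−Well 1: 931a − 666b = −82.8.
Solving gives a = −0.50764, b = −0.58530.
Unit vector along 080° is (sin 80°, cos 80°) = (0.9848, 0.1736).
Slope in that direction = a·(0.9848) + b·(0.1736) = −0.60156.
Apparent dip = arctan|0.60156| = 31.03° (true dip is 37.8°, so apparent ≤ true as expected).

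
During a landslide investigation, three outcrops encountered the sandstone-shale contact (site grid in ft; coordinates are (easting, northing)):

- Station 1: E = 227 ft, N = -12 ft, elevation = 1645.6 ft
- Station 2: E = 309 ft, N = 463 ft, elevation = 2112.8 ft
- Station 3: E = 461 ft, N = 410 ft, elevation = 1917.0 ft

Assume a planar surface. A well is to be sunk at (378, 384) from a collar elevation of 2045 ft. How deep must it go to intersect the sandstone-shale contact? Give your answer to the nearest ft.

Let the plane be z = a·E + b·N + c.
Station 2−Station 1: 82a + 475b = 467.2;  Station 3−Station 1: 234a + 422b = 271.4.
Solving gives a = −0.89153, b = 1.13749.
Then c = 1645.6 − a·227 − b·-12 = 1861.63.
At (378, 384): z_contact = −337.0 + 436.8 + 1861.63 = 1961.4 ft.
Depth below ground = 2045 − 1961.4 = 84 ft.

84 ft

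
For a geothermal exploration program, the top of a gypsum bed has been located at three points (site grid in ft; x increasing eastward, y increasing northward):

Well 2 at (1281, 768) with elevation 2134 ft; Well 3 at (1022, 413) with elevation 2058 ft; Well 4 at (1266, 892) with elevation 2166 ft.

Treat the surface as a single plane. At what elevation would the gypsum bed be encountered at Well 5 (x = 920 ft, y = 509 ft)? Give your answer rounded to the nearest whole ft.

2087 ft

Two edge vectors: Well 2→Well 3 = (-259, -355, -76), Well 2→Well 4 = (-15, 124, 32).
Normal n = (Well 2→Well 3) × (Well 2→Well 4) = (-1936, 9428, -37441).
So ∂z/∂x = −n_x/n_z = −0.05171 and ∂z/∂y = −n_y/n_z = 0.25181.
Intercept c from Well 2: 2134 + 66.24 − 193.39 = 2006.85.
At (920, 509): z = −47.6 + 128.2 + 2006.85 = 2087.4 ft.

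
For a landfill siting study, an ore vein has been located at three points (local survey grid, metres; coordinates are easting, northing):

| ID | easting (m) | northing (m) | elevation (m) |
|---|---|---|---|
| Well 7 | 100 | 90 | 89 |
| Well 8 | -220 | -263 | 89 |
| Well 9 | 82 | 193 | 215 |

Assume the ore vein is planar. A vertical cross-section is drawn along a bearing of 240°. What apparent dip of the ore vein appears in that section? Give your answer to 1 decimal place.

Two edge vectors: Well 7→Well 8 = (-320, -353, 0), Well 7→Well 9 = (-18, 103, 126).
Normal n = (Well 7→Well 8) × (Well 7→Well 9) = (-44478, 40320, -39314).
So ∂z/∂easting = −n_x/n_z = −1.13135 and ∂z/∂northing = −n_y/n_z = 1.02559.
Unit vector along 240° is (sin 240°, cos 240°) = (-0.8660, -0.5000).
Slope in that direction = a·(-0.8660) + b·(-0.5000) = 0.46699.
Apparent dip = arctan|0.46699| = 25.0° (true dip is 56.8°, so apparent ≤ true as expected).

25.0°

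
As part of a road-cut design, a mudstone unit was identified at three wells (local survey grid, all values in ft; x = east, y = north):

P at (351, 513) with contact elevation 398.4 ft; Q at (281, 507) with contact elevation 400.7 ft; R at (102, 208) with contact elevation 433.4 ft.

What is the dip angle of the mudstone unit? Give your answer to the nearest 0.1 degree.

Two edge vectors: P→Q = (-70, -6, 2.3), P→R = (-249, -305, 35).
Normal n = (P→Q) × (P→R) = (491.5, 1877.3, 19856).
So ∂z/∂x = −n_x/n_z = −0.02475 and ∂z/∂y = −n_y/n_z = −0.09455.
Gradient magnitude |∇z| = √(a² + b²) = √(0.00061 + 0.00894) = 0.09773.
True dip = arctan(0.09773) = 5.6°, dipping toward NNE (azimuth ≈ 015°).

5.6°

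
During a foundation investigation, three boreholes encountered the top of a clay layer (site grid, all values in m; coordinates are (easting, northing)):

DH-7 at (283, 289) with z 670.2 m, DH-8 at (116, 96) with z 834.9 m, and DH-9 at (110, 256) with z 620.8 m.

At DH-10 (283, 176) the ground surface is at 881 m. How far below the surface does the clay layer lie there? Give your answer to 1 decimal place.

61.9 m

Two edge vectors: DH-7→DH-8 = (-167, -193, 164.7), DH-7→DH-9 = (-173, -33, -49.4).
Normal n = (DH-7→DH-8) × (DH-7→DH-9) = (14969.3, -36742.9, -27878).
So ∂z/∂E = −n_x/n_z = 0.53696 and ∂z/∂N = −n_y/n_z = −1.31799.
Intercept c from DH-7: 670.2 − 151.96 + 380.90 = 899.14.
At (283, 176): z_contact = 151.96 − 231.97 + 899.14 = 819.13 m.
Depth below ground = 881 − 819.13 = 61.9 m.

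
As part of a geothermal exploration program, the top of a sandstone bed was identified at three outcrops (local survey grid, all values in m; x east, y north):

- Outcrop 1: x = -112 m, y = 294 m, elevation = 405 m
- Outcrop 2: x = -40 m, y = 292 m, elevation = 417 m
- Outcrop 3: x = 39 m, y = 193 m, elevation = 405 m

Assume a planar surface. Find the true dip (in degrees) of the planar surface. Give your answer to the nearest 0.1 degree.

17.4°

Two edge vectors: Outcrop 1→Outcrop 2 = (72, -2, 12), Outcrop 1→Outcrop 3 = (151, -101, 0).
Normal n = (Outcrop 1→Outcrop 2) × (Outcrop 1→Outcrop 3) = (1212, 1812, -6970).
So ∂z/∂x = −n_x/n_z = 0.17389 and ∂z/∂y = −n_y/n_z = 0.25997.
Gradient magnitude |∇z| = √(a² + b²) = √(0.03024 + 0.06759) = 0.31277.
True dip = arctan(0.31277) = 17.4°, dipping toward SW (azimuth ≈ 214°).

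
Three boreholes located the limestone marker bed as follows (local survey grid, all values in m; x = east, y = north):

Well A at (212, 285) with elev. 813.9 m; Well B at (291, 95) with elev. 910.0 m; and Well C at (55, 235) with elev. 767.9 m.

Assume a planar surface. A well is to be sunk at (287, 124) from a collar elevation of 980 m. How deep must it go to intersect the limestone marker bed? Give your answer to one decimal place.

Two edge vectors: Well A→Well B = (79, -190, 96.1), Well A→Well C = (-157, -50, -46).
Normal n = (Well A→Well B) × (Well A→Well C) = (13545, -11453.7, -33780).
So ∂z/∂x = −n_x/n_z = 0.40098 and ∂z/∂y = −n_y/n_z = −0.33907.
Intercept c from Well A: 813.9 − 85.01 + 96.63 = 825.53.
At (287, 124): z_contact = 115.08 − 42.04 + 825.53 = 898.56 m.
Depth below ground = 980 − 898.56 = 81.4 m.

81.4 m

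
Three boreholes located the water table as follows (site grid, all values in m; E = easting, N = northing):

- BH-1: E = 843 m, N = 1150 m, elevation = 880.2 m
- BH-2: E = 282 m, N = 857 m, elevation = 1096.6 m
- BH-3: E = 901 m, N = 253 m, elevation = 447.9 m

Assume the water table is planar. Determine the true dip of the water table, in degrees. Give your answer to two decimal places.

37.19°

Let the plane be z = a·E + b·N + c.
BH-2−BH-1: −561a − 293b = 216.4;  BH-3−BH-1: 58a − 897b = −432.3.
Solving gives a = −0.61662, b = 0.44207.
Gradient magnitude |∇z| = √(a² + b²) = √(0.38023 + 0.19542) = 0.75872.
True dip = arctan(0.75872) = 37.19°, dipping toward SE (azimuth ≈ 126°).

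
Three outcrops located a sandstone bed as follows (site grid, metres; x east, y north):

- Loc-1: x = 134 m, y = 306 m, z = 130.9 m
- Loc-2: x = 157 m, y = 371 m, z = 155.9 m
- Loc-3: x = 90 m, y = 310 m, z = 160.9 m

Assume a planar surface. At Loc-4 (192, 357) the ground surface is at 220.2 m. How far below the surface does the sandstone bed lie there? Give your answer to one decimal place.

Let the plane be z = a·x + b·y + c.
Loc-2−Loc-1: 23a + 65b = 25;  Loc-3−Loc-1: −44a + 4b = 30.
Solving gives a = −0.62669, b = 0.60637.
Then c = 130.9 − a·134 − b·306 = 29.33.
At (192, 357): z_contact = −120.33 + 216.47 + 29.33 = 125.48 m.
Depth below ground = 220.2 − 125.48 = 94.7 m.

94.7 m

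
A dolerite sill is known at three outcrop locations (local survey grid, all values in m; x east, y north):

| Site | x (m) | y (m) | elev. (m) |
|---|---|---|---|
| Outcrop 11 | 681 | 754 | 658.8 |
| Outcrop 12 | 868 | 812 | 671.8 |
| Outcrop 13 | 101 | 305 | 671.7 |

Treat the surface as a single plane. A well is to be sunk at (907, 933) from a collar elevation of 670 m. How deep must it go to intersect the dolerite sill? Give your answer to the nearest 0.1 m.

Let the plane be z = a·x + b·y + c.
Outcrop 12−Outcrop 11: 187a + 58b = 13;  Outcrop 13−Outcrop 11: −580a − 449b = 12.9.
Solving gives a = 0.13086, b = −0.19777.
Then c = 658.8 − a·681 − b·754 = 718.80.
At (907, 933): z_contact = 118.69 − 184.52 + 718.80 = 652.97 m.
Depth below ground = 670 − 652.97 = 17.0 m.

17.0 m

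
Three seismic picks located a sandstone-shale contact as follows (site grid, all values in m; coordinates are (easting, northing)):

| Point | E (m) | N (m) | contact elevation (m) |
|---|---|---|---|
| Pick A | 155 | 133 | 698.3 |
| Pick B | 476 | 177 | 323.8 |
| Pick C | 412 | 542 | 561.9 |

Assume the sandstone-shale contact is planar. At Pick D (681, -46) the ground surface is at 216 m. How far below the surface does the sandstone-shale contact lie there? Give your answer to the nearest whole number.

Two edge vectors: Pick A→Pick B = (321, 44, -374.5), Pick A→Pick C = (257, 409, -136.4).
Normal n = (Pick A→Pick B) × (Pick A→Pick C) = (147168.9, -52462.1, 119981).
So ∂z/∂E = −n_x/n_z = −1.22660 and ∂z/∂N = −n_y/n_z = 0.43725.
Intercept c from Pick A: 698.3 + 190.12 − 58.15 = 830.27.
At (681, -46): z_contact = −835.3 − 20.1 + 830.27 = -25.2 m.
Depth below ground = 216 − (-25.2) = 241 m.

241 m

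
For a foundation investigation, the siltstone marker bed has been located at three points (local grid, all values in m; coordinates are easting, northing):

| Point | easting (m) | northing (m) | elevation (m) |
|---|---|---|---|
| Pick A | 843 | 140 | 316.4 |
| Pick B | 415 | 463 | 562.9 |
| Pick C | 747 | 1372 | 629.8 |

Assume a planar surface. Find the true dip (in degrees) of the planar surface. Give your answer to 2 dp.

24.93°

Two edge vectors: Pick A→Pick B = (-428, 323, 246.5), Pick A→Pick C = (-96, 1232, 313.4).
Normal n = (Pick A→Pick B) × (Pick A→Pick C) = (-202459.8, 110471.2, -496288).
So ∂z/∂easting = −n_x/n_z = −0.40795 and ∂z/∂northing = −n_y/n_z = 0.22259.
Gradient magnitude |∇z| = √(a² + b²) = √(0.16642 + 0.04955) = 0.46473.
True dip = arctan(0.46473) = 24.93°, dipping toward ESE (azimuth ≈ 119°).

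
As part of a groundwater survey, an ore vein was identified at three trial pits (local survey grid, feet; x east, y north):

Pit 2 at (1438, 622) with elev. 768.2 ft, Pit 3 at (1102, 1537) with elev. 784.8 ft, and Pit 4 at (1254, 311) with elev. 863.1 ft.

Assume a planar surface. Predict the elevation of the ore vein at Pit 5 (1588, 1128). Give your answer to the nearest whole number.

664 ft

Let the plane be z = a·x + b·y + c.
Pit 3−Pit 2: −336a + 915b = 16.6;  Pit 4−Pit 2: −184a − 311b = 94.9.
Solving gives a = −0.33716, b = −0.10567.
Then c = 768.2 − a·1438 − b·622 = 1318.76.
At (1588, 1128): z = −535.4 − 119.2 + 1318.76 = 664.2 ft.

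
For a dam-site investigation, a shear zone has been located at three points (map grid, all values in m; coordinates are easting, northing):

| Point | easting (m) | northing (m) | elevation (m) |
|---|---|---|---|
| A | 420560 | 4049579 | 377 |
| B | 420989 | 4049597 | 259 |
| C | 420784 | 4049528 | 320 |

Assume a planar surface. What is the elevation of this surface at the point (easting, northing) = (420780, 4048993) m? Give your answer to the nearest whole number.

362 m

Let the plane be z = a·easting + b·northing + c.
B−A: 429a + 18b = −118;  C−A: 224a − 51b = −57.
Solving gives a = −0.27185365, b = −0.07637683.
Then c = 377 − a·420560 − b·4049579 = 424001.77.
At (420780, 4048993): z = −114390.6 − 309249.2 + 424001.77 = 361.9 m.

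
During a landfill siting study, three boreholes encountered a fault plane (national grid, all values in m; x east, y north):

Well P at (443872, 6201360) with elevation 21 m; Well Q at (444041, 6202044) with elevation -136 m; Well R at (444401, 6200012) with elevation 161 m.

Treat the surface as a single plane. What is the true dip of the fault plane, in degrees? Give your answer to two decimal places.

Two edge vectors: Well P→Well Q = (169, 684, -157), Well P→Well R = (529, -1348, 140).
Normal n = (Well P→Well Q) × (Well P→Well R) = (-115876, -106713, -589648).
So ∂z/∂x = −n_x/n_z = −0.19652 and ∂z/∂y = −n_y/n_z = −0.18098.
Gradient magnitude |∇z| = √(a² + b²) = √(0.03862 + 0.03275) = 0.26716.
True dip = arctan(0.26716) = 14.96°, dipping toward NE (azimuth ≈ 047°).

14.96°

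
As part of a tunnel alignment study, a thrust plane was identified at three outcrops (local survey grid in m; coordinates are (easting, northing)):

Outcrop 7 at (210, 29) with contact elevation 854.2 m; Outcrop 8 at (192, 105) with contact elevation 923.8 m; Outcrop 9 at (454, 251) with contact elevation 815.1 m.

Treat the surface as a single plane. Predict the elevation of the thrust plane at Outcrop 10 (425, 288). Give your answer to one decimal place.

Two edge vectors: Outcrop 7→Outcrop 8 = (-18, 76, 69.6), Outcrop 7→Outcrop 9 = (244, 222, -39.1).
Normal n = (Outcrop 7→Outcrop 8) × (Outcrop 7→Outcrop 9) = (-18422.8, 16278.6, -22540).
So ∂z/∂E = −n_x/n_z = −0.81734 and ∂z/∂N = −n_y/n_z = 0.72221.
Intercept c from Outcrop 7: 854.2 + 171.64 − 20.94 = 1004.90.
At (425, 288): z = −347.4 + 208.0 + 1004.90 = 865.5 m.

865.5 m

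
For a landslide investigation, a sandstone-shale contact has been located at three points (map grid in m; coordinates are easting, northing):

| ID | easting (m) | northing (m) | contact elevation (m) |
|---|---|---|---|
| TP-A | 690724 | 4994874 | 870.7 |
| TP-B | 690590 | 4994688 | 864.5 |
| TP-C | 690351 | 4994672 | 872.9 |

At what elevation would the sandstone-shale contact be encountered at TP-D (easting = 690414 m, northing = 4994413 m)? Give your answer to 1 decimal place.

Let the plane be z = a·easting + b·northing + c.
TP-B−TP-A: −134a − 186b = −6.2;  TP-C−TP-A: −373a − 202b = 2.2.
Solving gives a = −0.039272040, b = 0.061626093.
Then c = 870.7 − a·690724 − b·4994874 = −279817.73.
At (690414, 4994413): z = −27114.0 + 307786.2 − 279817.73 = 854.5 m.

854.5 m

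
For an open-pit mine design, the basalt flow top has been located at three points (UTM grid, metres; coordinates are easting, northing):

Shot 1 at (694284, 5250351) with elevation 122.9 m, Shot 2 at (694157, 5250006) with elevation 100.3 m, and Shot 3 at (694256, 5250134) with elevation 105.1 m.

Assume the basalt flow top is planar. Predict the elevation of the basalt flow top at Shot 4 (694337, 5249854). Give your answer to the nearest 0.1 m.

Two edge vectors: Shot 1→Shot 2 = (-127, -345, -22.6), Shot 1→Shot 3 = (-28, -217, -17.8).
Normal n = (Shot 1→Shot 2) × (Shot 1→Shot 3) = (1236.8, -1627.8, 17899).
So ∂z/∂easting = −n_x/n_z = −0.069098832 and ∂z/∂northing = −n_y/n_z = 0.090943628.
Intercept c from Shot 1: 122.9 + 47974.21 − 477485.97 = −429388.86.
At (694337, 5249854): z = −47977.9 + 477440.8 − 429388.86 = 74.0 m.

74.0 m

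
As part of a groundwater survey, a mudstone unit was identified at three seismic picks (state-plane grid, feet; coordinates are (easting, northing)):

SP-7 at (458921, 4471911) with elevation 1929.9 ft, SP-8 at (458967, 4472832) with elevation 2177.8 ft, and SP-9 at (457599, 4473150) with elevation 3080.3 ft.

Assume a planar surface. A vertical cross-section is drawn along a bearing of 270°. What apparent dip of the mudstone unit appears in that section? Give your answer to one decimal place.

30.6°

Let the plane be z = a·E + b·N + c.
SP-8−SP-7: 46a + 921b = 247.9;  SP-9−SP-7: −1322a + 1239b = 1150.4.
Solving gives a = −0.59030, b = 0.29865.
Unit vector along 270° is (sin 270°, cos 270°) = (-1.0000, -0.0000).
Slope in that direction = a·(-1.0000) + b·(-0.0000) = 0.59030.
Apparent dip = arctan|0.59030| = 30.6° (true dip is 33.5°, so apparent ≤ true as expected).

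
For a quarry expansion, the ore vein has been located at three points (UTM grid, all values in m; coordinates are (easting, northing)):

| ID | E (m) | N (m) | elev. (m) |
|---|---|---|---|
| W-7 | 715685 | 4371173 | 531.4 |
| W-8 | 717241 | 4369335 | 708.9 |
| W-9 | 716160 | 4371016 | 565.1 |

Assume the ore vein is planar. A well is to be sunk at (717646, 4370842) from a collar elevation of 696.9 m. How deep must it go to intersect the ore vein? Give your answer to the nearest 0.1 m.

42.5 m

Let the plane be z = a·E + b·N + c.
W-8−W-7: 1556a − 1838b = 177.5;  W-9−W-7: 475a − 157b = 33.7.
Solving gives a = 0.054191120, b = −0.050695657.
Then c = 531.4 − a·715685 − b·4371173 = 183347.12.
At (717646, 4370842): z_contact = 38890.04 − 221582.71 + 183347.12 = 654.45 m.
Depth below ground = 696.9 − 654.45 = 42.5 m.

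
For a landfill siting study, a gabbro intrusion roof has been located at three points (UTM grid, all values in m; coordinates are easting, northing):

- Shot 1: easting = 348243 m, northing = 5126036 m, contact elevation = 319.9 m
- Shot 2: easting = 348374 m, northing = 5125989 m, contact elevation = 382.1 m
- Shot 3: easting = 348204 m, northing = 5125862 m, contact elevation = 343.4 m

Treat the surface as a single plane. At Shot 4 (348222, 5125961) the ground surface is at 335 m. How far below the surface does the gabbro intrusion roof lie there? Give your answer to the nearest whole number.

Two edge vectors: Shot 1→Shot 2 = (131, -47, 62.2), Shot 1→Shot 3 = (-39, -174, 23.5).
Normal n = (Shot 1→Shot 2) × (Shot 1→Shot 3) = (9718.3, -5504.3, -24627).
So ∂z/∂easting = −n_x/n_z = 0.39461973 and ∂z/∂northing = −n_y/n_z = −0.22350672.
Intercept c from Shot 1: 319.9 − 137423.56 + 1145703.49 = 1008599.84.
At (348222, 5125961): z_contact = 137415.3 − 1145686.7 + 1008599.84 = 328.4 m.
Depth below ground = 335 − 328.4 = 7 m.

7 m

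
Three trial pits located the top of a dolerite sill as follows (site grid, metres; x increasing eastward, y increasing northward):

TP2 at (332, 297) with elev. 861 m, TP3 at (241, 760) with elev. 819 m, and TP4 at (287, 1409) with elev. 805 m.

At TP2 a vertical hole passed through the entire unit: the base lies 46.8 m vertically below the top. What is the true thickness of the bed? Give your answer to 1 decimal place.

45.3 m

Let the plane be z = a·x + b·y + c.
TP3−TP2: −91a + 463b = −42;  TP4−TP2: −45a + 1112b = −56.
Solving gives a = 0.25855, b = −0.03990.
|∇z| = √(a²+b²) = 0.26161, so dip δ = arctan(0.26161) = 14.66°.
True thickness = vertical thickness × cos δ = 46.8 × cos 14.66° = 45.3 m.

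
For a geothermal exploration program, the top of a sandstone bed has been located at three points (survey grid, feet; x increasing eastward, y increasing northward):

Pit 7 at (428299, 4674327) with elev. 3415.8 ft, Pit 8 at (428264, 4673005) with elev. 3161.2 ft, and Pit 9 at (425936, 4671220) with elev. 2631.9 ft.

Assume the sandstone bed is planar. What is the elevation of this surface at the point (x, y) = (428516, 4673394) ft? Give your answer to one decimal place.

Two edge vectors: Pit 7→Pit 8 = (-35, -1322, -254.6), Pit 7→Pit 9 = (-2363, -3107, -783.9).
Normal n = (Pit 7→Pit 8) × (Pit 7→Pit 9) = (245273.6, 574183.3, -3015141).
So ∂z/∂x = −n_x/n_z = 0.081347307 and ∂z/∂y = −n_y/n_z = 0.190433316.
Intercept c from Pit 7: 3415.8 − 34840.97 − 890147.59 = −921572.76.
At (428516, 4673394): z = 34858.6 + 889969.9 − 921572.76 = 3255.8 ft.

3255.8 ft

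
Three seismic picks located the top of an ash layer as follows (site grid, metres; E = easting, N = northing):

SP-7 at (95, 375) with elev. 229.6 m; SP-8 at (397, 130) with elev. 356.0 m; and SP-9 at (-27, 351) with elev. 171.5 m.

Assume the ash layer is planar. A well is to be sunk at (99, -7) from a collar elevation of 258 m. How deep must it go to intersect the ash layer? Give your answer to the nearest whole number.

Two edge vectors: SP-7→SP-8 = (302, -245, 126.4), SP-7→SP-9 = (-122, -24, -58.1).
Normal n = (SP-7→SP-8) × (SP-7→SP-9) = (17268.1, 2125.4, -37138).
So ∂z/∂E = −n_x/n_z = 0.46497 and ∂z/∂N = −n_y/n_z = 0.05723.
Intercept c from SP-7: 229.6 − 44.17 − 21.46 = 163.97.
At (99, -7): z_contact = 46.0 − 0.4 + 163.97 = 209.6 m.
Depth below ground = 258 − 209.6 = 48 m.

48 m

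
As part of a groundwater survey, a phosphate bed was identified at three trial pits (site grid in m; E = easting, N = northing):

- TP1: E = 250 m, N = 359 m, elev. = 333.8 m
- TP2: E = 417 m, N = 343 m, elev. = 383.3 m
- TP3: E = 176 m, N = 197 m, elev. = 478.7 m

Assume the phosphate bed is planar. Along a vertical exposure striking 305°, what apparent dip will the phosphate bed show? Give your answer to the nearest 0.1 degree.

36.2°

Let the plane be z = a·E + b·N + c.
TP2−TP1: 167a − 16b = 49.5;  TP3−TP1: −74a − 162b = 144.9.
Solving gives a = 0.20188, b = −0.98666.
Unit vector along 305° is (sin 305°, cos 305°) = (-0.8192, 0.5736).
Slope in that direction = a·(-0.8192) + b·(0.5736) = −0.73129.
Apparent dip = arctan|0.73129| = 36.2° (true dip is 45.2°, so apparent ≤ true as expected).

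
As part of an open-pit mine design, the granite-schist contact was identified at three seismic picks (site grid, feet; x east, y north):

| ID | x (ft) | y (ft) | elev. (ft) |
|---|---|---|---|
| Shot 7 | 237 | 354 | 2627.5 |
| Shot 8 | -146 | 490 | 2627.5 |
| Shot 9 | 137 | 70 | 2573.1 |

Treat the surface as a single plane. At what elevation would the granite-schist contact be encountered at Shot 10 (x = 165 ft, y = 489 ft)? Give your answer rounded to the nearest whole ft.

2646 ft

Two edge vectors: Shot 7→Shot 8 = (-383, 136, 0), Shot 7→Shot 9 = (-100, -284, -54.4).
Normal n = (Shot 7→Shot 8) × (Shot 7→Shot 9) = (-7398.4, -20835.2, 122372).
So ∂z/∂x = −n_x/n_z = 0.06046 and ∂z/∂y = −n_y/n_z = 0.17026.
Intercept c from Shot 7: 2627.5 − 14.33 − 60.27 = 2552.90.
At (165, 489): z = 10.0 + 83.3 + 2552.90 = 2646.1 ft.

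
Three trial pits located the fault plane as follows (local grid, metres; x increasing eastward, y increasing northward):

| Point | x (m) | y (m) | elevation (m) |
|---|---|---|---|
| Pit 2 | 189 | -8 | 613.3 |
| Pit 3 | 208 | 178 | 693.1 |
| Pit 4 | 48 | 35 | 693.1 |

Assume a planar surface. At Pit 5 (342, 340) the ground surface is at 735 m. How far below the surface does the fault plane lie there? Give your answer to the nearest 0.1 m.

Let the plane be z = a·x + b·y + c.
Pit 3−Pit 2: 19a + 186b = 79.8;  Pit 4−Pit 2: −141a + 43b = 79.8.
Solving gives a = −0.42197, b = 0.47214.
Then c = 613.3 − a·189 − b·-8 = 696.83.
At (342, 340): z_contact = −144.31 + 160.53 + 696.83 = 713.04 m.
Depth below ground = 735 − 713.04 = 22.0 m.

22.0 m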